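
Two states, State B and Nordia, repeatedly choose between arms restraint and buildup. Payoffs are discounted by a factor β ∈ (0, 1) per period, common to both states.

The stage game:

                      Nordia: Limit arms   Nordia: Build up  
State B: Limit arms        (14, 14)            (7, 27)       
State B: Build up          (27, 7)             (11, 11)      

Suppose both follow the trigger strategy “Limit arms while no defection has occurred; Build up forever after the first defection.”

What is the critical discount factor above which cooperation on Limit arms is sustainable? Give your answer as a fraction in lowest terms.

13/16

One-period gain from deviating is 27 − 14 = 13. The loss is 14 − 11 = 3 in every subsequent period, with present value 3·β/(1−β).
Deviation is unprofitable when 3·β/(1−β) ≥ 13, i.e. β/(1−β) ≥ 13/3.
Equivalently β ≥ 13/(13+3) = 13/16.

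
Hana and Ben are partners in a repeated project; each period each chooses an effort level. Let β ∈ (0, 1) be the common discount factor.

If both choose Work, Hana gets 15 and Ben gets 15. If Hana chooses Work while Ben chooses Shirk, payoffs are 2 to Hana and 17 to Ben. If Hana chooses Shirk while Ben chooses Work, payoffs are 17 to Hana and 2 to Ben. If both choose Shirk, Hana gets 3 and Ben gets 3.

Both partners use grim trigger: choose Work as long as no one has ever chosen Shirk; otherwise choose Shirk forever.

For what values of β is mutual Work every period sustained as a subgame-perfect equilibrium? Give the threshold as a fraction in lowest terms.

Under grim trigger the critical discount factor is (T−C)/(T−P) with T = 17, C = 15, P = 3.
β* = (17−15)/(17−3) = 2/14 = 1/7.

1/7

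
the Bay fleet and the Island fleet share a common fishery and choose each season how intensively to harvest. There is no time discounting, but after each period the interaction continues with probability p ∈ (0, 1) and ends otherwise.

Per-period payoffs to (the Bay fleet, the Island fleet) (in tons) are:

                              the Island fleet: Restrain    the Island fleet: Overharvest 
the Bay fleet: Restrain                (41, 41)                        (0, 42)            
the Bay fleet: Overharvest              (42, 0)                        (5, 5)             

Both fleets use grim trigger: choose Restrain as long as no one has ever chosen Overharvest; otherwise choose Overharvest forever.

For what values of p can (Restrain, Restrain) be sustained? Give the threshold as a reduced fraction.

Expected cooperation value is 41 + p·41 + p²·41 + … = 41/(1−p); deviation gives 42 + p·5/(1−p).
41 ≥ 42(1−p) + 5p ⇒ 37p ≥ 1 ⇒ p ≥ 1/37.

1/37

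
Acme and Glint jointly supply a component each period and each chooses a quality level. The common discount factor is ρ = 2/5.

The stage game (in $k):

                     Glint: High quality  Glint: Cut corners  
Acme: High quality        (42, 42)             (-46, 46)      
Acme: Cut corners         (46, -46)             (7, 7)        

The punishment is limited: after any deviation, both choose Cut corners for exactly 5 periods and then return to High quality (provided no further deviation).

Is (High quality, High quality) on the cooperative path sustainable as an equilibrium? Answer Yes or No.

Comparing payoff streams over the 6 periods until play realigns: cooperate → 42(1+ρ+…+ρ^5); deviate → 46 + 7(ρ+…+ρ^5).
Cooperation is sustained iff (42−7)(ρ+…+ρ^5) ≥ 46−42.
ρ+…+ρ^5 = 2/5·(1−(2/5)^5)/(1−2/5) = 0.6598, and (46−42)/(42−7) = 0.1143.
0.6598 ≥ 0.1143, so cooperation is sustainable.

Yes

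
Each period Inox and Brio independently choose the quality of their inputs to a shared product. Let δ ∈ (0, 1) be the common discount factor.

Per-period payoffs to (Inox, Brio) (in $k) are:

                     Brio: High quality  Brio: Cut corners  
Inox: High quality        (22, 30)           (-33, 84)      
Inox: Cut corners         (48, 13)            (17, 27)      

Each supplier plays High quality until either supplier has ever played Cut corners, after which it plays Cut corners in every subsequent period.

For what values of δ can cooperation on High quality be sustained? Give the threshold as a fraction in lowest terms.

18/19

For Inox: deviation gain 48−22 = 26, per-period punishment loss 22−17 = 5. IC gives δ ≥ 26/31.
For Brio: gain 54, loss 3 per period, so δ ≥ 54/57 = 18/19.
The tighter constraint is Brio's, so cooperation needs δ ≥ 18/19.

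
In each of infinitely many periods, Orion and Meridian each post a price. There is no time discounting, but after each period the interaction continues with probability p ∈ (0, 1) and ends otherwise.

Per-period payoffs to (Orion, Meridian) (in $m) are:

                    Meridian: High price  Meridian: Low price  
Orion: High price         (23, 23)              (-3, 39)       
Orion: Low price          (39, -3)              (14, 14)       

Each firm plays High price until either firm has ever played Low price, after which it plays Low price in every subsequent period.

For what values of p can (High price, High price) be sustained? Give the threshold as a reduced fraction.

With no time discounting, the continuation probability p plays the role of the discount factor.
Grim-trigger IC: 23/(1−p) ≥ 39 + 14p/(1−p) ⇒ p ≥ (39−23)/(39−14) = 16/25.

16/25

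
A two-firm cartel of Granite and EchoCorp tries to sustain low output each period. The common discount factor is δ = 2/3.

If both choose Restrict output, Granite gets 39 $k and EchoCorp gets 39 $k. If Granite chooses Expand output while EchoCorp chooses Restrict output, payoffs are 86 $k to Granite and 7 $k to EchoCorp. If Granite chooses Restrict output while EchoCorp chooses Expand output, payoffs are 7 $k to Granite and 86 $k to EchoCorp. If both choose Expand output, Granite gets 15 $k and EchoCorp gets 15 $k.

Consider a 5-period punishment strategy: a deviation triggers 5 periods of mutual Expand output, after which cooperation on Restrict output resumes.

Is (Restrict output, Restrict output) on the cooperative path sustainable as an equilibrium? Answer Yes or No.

No

IC: δ+…+δ^5 ≥ (86−39)/(39−15) = 47/24.
At δ = 2/3: partial sum = 1.7366 < 1.9583. Cooperation not sustainable.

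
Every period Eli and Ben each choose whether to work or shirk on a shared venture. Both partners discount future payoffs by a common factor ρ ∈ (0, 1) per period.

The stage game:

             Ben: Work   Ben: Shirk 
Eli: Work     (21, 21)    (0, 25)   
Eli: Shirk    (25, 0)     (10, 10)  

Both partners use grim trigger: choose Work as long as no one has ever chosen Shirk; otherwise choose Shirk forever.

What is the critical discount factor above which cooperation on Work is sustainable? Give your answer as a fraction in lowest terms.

One-period gain from deviating is 25 − 21 = 4. The loss is 21 − 10 = 11 in every subsequent period, with present value 11·ρ/(1−ρ).
Deviation is unprofitable when 11·ρ/(1−ρ) ≥ 4, i.e. ρ/(1−ρ) ≥ 4/11.
Equivalently ρ ≥ 4/(4+11) = 4/15.

4/15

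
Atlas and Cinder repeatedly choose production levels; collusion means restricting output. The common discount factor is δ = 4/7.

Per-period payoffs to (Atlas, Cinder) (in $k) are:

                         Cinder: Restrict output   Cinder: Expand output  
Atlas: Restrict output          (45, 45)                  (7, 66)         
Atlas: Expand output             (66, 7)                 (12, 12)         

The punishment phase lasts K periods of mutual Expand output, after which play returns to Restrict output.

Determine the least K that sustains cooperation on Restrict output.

No profitable deviation requires (45−12)(δ+…+δ^K) ≥ 66−45, i.e. δ+…+δ^K ≥ 7/11 ≈ 0.6364.
With δ = 4/7, the partial sums are K=1: 0.5714, K=2: 0.8980.
K = 2 is the first length at which the sum reaches 0.6364.

2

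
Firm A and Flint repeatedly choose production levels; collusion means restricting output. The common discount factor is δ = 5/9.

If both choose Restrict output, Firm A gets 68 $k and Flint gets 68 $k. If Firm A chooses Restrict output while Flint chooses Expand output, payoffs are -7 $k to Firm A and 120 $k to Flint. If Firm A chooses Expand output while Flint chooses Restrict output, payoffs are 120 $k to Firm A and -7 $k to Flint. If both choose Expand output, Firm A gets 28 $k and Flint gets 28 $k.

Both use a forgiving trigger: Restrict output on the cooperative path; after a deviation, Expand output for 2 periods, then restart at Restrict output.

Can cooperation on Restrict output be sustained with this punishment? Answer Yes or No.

No

Comparing payoff streams over the 3 periods until play realigns: cooperate → 68(1+δ+…+δ^2); deviate → 120 + 28(δ+…+δ^2).
Cooperation is sustained iff (68−28)(δ+…+δ^2) ≥ 120−68.
δ+…+δ^2 = 5/9·(1−(5/9)^2)/(1−5/9) = 0.8642, and (120−68)/(68−28) = 1.3000.
0.8642 < 1.3000, so cooperation is not sustainable.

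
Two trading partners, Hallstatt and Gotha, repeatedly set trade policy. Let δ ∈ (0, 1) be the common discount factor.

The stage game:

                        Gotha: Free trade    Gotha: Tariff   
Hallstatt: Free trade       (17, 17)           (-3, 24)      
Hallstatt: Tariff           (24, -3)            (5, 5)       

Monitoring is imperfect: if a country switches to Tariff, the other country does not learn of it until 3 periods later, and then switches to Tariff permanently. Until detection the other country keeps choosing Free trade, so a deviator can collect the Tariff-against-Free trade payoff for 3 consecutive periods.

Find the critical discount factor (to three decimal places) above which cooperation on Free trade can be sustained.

0.717

The best deviation is to choose Tariff for all 3 undetected periods, earning 24 each, then 5 forever once detected.
Deviation value: 24(1−δ^3)/(1−δ) + 5δ^3/(1−δ); cooperation value: 17/(1−δ).
IC: 17 ≥ 24(1−δ^3) + 5δ^3 = 24 − 19δ^3.
So δ^3 ≥ 7/19, giving δ ≥ (7/19)^(1/3) ≈ 0.717.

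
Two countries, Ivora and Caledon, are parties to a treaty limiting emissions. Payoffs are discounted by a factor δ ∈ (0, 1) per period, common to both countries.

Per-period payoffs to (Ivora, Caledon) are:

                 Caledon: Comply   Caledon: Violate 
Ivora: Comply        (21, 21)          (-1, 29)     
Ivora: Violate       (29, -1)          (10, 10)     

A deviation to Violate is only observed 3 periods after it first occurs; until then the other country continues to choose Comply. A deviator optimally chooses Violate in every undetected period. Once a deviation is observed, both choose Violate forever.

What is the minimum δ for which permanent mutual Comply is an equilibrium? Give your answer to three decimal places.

A deviator earns 29 for 3 periods, then 10 forever; cooperating earns 21 forever. Multiplying the IC by (1−δ):
21 ≥ 29(1−δ^3) + 10δ^3, so 19·δ^3 ≥ 8 and δ^3 ≥ 8/19.
δ ≥ (8/19)^(1/3) ≈ 0.750.

0.750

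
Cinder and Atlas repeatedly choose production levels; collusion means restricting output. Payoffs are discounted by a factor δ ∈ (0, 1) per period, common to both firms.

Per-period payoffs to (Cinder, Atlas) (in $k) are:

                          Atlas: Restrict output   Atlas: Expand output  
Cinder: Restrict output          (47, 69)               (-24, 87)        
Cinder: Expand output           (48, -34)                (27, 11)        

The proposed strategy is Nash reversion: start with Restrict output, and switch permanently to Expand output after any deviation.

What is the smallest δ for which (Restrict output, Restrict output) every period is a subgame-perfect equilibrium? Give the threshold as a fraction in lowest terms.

9/38

Cinder's threshold: (48−47)/(48−27) = 1/21.
Atlas's threshold: (87−69)/(87−11) = 9/38.
1/21 < 9/38, so Atlas binds and δ* = 9/38.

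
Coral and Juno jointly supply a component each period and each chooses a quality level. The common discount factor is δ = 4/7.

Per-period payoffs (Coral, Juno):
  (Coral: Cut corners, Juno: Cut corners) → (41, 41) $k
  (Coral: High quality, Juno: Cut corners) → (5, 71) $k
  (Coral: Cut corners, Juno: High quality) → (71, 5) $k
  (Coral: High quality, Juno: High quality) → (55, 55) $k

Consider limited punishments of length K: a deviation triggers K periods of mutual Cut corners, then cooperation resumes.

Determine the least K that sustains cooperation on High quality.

4

No profitable deviation requires (55−41)(δ+…+δ^K) ≥ 71−55, i.e. δ+…+δ^K ≥ 8/7 ≈ 1.1429.
With δ = 4/7, the partial sums are K=1: 0.5714, K=2: 0.8980, K=3: 1.0845, K=4: 1.1912.
K = 4 is the first length at which the sum reaches 1.1429.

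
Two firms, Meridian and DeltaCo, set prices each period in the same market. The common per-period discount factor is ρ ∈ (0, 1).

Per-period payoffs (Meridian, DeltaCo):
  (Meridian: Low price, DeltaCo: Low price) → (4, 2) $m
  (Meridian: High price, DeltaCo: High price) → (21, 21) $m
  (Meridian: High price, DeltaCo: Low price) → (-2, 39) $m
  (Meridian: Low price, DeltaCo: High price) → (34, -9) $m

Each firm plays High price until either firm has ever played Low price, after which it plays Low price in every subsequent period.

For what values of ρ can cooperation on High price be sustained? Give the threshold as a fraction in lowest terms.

18/37

For Meridian: deviation gain 34−21 = 13, per-period punishment loss 21−4 = 17. IC gives ρ ≥ 13/30.
For DeltaCo: gain 18, loss 19 per period, so ρ ≥ 18/37.
The tighter constraint is DeltaCo's, so cooperation needs ρ ≥ 18/37.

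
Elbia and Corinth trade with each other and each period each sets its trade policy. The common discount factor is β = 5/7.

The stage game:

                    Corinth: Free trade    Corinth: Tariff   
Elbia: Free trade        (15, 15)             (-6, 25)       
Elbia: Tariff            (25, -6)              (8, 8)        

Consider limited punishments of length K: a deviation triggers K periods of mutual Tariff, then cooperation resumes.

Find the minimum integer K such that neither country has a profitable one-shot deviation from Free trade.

3

IC: β(1−β^K)/(1−β) ≥ (25−15)/(15−8) = 10/7.
With β = 5/7: need 1 − β^K ≥ 10/7·(1−5/7)/(5/7), i.e. β^K ≤ 0.4286.
Since (5/7)^2 = 0.5102 and (5/7)^3 = 0.3644, the smallest such K is 3.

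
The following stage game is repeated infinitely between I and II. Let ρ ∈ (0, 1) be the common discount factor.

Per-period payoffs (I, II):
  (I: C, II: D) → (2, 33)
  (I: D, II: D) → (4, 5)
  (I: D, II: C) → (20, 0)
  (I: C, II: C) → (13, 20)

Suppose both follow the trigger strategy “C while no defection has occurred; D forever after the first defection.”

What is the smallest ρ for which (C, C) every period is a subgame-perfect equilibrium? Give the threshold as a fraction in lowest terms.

13/28

I's threshold: (20−13)/(20−4) = 7/16.
II's threshold: (33−20)/(33−5) = 13/28.
7/16 < 13/28, so II binds and ρ* = 13/28.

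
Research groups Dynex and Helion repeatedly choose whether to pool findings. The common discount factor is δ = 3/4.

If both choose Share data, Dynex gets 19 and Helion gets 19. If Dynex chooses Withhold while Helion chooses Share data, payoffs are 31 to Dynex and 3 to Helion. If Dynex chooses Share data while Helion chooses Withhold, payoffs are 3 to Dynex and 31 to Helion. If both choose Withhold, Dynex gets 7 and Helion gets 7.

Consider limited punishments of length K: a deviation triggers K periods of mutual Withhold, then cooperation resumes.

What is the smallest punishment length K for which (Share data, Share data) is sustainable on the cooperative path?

2

Need Σ_{k=1}^{K} δ^k ≥ (31−19)/(19−7) = 1.0000 at δ = 3/4.
At K = 1 the sum is 0.7500 < 1.0000; at K = 2 it is 1.3125 ≥ 1.0000.
So the minimum punishment length is K = 2.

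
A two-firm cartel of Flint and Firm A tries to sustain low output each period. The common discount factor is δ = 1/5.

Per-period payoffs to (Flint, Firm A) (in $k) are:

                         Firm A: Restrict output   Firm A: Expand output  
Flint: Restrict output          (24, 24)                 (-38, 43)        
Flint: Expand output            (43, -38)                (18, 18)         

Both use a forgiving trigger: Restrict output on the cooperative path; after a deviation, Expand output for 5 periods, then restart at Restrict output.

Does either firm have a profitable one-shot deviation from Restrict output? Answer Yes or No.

Yes

A one-shot deviation gives 43 now, then 18 for 5 periods, then back to 24.
Gain from deviating: (43−24) today; loss: (24−18) in each of the next 5 periods.
No-deviation condition: (24−18)(δ+…+δ^5) ≥ 43−24, i.e. δ+…+δ^5 ≥ 19/6.
At δ = 1/5: δ+…+δ^5 = 0.2499 < 3.1667.
So cooperation is not sustainable.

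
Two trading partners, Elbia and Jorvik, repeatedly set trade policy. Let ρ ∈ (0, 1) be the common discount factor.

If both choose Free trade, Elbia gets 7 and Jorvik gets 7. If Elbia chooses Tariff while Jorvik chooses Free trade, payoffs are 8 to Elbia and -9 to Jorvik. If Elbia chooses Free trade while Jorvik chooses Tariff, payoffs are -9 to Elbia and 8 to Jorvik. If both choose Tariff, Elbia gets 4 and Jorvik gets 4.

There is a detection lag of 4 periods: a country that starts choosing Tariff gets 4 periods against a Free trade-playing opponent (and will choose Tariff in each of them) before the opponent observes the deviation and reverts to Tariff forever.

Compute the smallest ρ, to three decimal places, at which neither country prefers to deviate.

Deviating for the 4 undetected periods gains 8−7 = 1 per period over cooperation, then loses 7−4 = 3 per period forever once punishment starts.
Gain: 1(1 + ρ + … + ρ^3); loss: 3·ρ^4/(1−ρ).
No profitable deviation ⇔ 1(1−ρ^4) ≤ 3·ρ^4, i.e. ρ^4 ≥ 1/(1+3) = 1/4.
Hence ρ ≥ (1/4)^(1/4) ≈ 0.707.

0.707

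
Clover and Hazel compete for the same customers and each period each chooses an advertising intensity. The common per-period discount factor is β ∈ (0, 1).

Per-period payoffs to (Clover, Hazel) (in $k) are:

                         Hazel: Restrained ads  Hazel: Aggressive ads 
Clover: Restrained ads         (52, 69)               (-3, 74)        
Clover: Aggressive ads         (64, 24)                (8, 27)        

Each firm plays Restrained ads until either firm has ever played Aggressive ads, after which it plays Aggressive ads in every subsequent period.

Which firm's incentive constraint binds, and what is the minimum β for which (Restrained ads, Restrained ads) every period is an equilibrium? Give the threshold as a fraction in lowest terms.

For Clover: deviation gain 64−52 = 12, per-period punishment loss 52−8 = 44. IC gives β ≥ 12/56 = 3/14.
For Hazel: gain 5, loss 42 per period, so β ≥ 5/47.
The tighter constraint is Clover's, so cooperation needs β ≥ 3/14.

Clover; β ≥ 3/14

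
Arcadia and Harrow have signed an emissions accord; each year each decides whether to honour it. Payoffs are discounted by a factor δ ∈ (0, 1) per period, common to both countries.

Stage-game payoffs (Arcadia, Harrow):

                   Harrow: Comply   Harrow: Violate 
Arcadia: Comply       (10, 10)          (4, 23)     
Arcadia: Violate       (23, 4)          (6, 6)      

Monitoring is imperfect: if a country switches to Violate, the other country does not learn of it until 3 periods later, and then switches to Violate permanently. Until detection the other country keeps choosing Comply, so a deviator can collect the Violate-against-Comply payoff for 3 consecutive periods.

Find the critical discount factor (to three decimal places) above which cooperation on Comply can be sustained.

The best deviation is to choose Violate for all 3 undetected periods, earning 23 each, then 6 forever once detected.
Deviation value: 23(1−δ^3)/(1−δ) + 6δ^3/(1−δ); cooperation value: 10/(1−δ).
IC: 10 ≥ 23(1−δ^3) + 6δ^3 = 23 − 17δ^3.
So δ^3 ≥ 13/17, giving δ ≥ (13/17)^(1/3) ≈ 0.914.

0.914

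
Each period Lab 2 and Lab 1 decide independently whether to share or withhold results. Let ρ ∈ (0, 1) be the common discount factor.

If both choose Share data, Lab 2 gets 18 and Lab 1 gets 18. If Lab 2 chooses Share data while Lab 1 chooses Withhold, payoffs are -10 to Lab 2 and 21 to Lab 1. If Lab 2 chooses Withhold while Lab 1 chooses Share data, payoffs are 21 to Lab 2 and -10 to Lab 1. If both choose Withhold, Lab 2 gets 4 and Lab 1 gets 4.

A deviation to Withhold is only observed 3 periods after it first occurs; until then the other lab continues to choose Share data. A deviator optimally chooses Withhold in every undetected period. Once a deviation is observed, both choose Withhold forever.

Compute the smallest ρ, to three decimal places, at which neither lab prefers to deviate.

0.561

The best deviation is to choose Withhold for all 3 undetected periods, earning 21 each, then 4 forever once detected.
Deviation value: 21(1−ρ^3)/(1−ρ) + 4ρ^3/(1−ρ); cooperation value: 18/(1−ρ).
IC: 18 ≥ 21(1−ρ^3) + 4ρ^3 = 21 − 17ρ^3.
So ρ^3 ≥ 3/17, giving ρ ≥ (3/17)^(1/3) ≈ 0.561.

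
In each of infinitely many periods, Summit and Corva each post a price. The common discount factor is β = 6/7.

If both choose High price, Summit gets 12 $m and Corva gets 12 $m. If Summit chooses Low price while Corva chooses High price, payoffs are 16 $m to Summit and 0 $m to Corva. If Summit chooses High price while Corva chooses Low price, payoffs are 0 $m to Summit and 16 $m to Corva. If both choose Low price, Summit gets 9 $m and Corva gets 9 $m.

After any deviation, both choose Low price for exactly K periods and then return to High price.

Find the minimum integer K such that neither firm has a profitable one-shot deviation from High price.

2

IC: β(1−β^K)/(1−β) ≥ (16−12)/(12−9) = 4/3.
With β = 6/7: need 1 − β^K ≥ 4/3·(1−6/7)/(6/7), i.e. β^K ≤ 0.7778.
Since (6/7)^1 = 0.8571 and (6/7)^2 = 0.7347, the smallest such K is 2.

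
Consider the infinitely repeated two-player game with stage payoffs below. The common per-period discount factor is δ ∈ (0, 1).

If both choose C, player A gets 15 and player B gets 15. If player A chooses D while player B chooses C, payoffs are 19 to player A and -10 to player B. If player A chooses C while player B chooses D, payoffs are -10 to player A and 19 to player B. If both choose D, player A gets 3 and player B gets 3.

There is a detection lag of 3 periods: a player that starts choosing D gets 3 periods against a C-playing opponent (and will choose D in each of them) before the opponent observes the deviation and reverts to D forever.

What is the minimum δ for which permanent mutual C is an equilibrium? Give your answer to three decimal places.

0.630

The best deviation is to choose D for all 3 undetected periods, earning 19 each, then 3 forever once detected.
Deviation value: 19(1−δ^3)/(1−δ) + 3δ^3/(1−δ); cooperation value: 15/(1−δ).
IC: 15 ≥ 19(1−δ^3) + 3δ^3 = 19 − 16δ^3.
So δ^3 ≥ 4/16 = 1/4, giving δ ≥ (1/4)^(1/3) ≈ 0.630.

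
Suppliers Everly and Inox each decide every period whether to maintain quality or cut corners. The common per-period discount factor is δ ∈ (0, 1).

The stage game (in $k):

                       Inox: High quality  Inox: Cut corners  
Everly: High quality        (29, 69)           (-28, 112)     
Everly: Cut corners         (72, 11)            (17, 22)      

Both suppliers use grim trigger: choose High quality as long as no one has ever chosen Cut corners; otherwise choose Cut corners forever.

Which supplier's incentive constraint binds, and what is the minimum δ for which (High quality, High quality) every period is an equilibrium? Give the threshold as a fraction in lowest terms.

Everly: cooperation gives 29 each period; deviation gives 72 once then 17 forever.
  29/(1−δ) ≥ 72 + 17δ/(1−δ) ⇒ δ ≥ 43/55.
Inox: cooperation gives 69 each period; deviation gives 112 once then 22 forever.
  δ ≥ 43/90.
Both must hold, so the binding constraint is Everly's: δ ≥ 43/55.

Everly; δ ≥ 43/55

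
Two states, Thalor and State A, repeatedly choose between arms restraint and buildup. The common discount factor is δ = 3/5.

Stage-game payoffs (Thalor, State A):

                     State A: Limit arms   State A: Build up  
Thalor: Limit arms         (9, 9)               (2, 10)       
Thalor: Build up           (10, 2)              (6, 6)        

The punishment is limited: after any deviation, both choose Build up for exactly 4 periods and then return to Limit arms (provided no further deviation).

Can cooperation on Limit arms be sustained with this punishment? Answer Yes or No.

IC: δ+…+δ^4 ≥ (10−9)/(9−6) = 1/3.
At δ = 3/5: partial sum = 1.3056 ≥ 0.3333. Cooperation sustainable.

Yes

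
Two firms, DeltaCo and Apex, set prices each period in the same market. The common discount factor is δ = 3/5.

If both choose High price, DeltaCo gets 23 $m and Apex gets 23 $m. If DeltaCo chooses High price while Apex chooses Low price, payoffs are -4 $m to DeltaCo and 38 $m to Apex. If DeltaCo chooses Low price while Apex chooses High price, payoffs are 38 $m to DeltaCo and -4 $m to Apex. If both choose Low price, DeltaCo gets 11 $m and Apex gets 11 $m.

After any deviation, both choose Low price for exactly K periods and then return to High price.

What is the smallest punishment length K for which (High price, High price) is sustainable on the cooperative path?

4

Need Σ_{k=1}^{K} δ^k ≥ (38−23)/(23−11) = 1.2500 at δ = 3/5.
At K = 3 the sum is 1.1760 < 1.2500; at K = 4 it is 1.3056 ≥ 1.2500.
So the minimum punishment length is K = 4.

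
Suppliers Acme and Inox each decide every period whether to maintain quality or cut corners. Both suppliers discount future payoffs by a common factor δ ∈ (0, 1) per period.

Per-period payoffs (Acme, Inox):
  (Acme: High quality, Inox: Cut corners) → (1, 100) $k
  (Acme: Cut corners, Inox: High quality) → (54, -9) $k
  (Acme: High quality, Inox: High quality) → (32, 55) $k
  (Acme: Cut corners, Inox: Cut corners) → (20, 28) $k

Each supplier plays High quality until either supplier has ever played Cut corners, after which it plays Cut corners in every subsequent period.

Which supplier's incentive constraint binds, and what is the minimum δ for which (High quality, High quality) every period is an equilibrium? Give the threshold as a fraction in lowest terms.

Acme: cooperation gives 32 each period; deviation gives 54 once then 20 forever.
  32/(1−δ) ≥ 54 + 20δ/(1−δ) ⇒ δ ≥ 22/34 = 11/17.
Inox: cooperation gives 55 each period; deviation gives 100 once then 28 forever.
  δ ≥ 45/72 = 5/8.
Both must hold, so the binding constraint is Acme's: δ ≥ 11/17.

Acme; δ ≥ 11/17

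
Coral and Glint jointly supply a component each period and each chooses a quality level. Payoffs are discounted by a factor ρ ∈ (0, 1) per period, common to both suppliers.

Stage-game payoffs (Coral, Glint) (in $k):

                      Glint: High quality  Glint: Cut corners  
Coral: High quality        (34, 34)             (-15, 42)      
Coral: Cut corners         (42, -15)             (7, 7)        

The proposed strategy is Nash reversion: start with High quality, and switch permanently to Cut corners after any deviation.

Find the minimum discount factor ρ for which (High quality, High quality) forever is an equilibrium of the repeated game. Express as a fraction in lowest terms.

8/35

Under grim trigger the critical discount factor is (T−C)/(T−P) with T = 42, C = 34, P = 7.
ρ* = (42−34)/(42−7) = 8/35.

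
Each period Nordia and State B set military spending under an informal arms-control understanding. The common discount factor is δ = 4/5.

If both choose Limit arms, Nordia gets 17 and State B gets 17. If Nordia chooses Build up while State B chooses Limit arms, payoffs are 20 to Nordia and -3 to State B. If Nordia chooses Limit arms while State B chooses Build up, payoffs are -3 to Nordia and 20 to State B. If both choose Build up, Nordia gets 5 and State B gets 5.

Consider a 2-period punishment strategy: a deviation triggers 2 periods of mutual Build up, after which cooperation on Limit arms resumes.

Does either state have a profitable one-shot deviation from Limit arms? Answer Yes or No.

No

IC: δ+…+δ^2 ≥ (20−17)/(17−5) = 1/4.
At δ = 4/5: partial sum = 1.4400 ≥ 0.2500. Cooperation sustainable.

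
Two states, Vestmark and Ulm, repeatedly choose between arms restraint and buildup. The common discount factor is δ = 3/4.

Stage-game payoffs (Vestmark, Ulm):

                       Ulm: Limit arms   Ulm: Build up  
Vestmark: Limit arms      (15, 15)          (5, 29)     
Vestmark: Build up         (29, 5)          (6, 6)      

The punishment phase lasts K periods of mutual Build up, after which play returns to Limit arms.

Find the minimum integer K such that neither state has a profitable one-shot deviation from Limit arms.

IC: δ(1−δ^K)/(1−δ) ≥ (29−15)/(15−6) = 14/9.
With δ = 3/4: need 1 − δ^K ≥ 14/9·(1−3/4)/(3/4), i.e. δ^K ≤ 0.4815.
Since (3/4)^2 = 0.5625 and (3/4)^3 = 0.4219, the smallest such K is 3.

3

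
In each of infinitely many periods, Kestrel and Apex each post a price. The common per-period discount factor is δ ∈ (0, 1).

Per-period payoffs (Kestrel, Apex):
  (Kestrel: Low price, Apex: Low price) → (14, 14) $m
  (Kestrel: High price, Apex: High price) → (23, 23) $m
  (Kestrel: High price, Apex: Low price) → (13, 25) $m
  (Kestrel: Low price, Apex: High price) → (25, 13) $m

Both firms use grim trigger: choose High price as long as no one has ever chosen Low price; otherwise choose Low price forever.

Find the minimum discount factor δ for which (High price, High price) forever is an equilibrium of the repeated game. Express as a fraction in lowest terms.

One-period gain from deviating is 25 − 23 = 2. The loss is 23 − 14 = 9 in every subsequent period, with present value 9·δ/(1−δ).
Deviation is unprofitable when 9·δ/(1−δ) ≥ 2, i.e. δ/(1−δ) ≥ 2/9.
Equivalently δ ≥ 2/(2+9) = 2/11.

2/11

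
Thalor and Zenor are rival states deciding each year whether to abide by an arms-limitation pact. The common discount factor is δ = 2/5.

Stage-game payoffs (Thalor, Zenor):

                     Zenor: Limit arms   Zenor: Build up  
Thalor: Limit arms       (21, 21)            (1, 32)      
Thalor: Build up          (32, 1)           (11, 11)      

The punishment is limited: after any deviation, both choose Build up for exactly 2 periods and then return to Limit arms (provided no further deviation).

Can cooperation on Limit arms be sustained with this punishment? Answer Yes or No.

A one-shot deviation gives 32 now, then 11 for 2 periods, then back to 21.
Gain from deviating: (32−21) today; loss: (21−11) in each of the next 2 periods.
No-deviation condition: (21−11)(δ+…+δ^2) ≥ 32−21, i.e. δ+…+δ^2 ≥ 11/10.
At δ = 2/5: δ+…+δ^2 = 0.5600 < 1.1000.
So cooperation is not sustainable.

No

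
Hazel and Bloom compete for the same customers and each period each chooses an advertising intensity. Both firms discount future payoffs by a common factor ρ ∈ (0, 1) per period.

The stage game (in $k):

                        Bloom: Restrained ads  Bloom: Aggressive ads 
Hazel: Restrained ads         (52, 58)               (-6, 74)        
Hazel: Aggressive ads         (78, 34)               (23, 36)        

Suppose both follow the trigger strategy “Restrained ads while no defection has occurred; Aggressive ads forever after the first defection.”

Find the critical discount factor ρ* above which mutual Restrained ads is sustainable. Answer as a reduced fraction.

26/55

Hazel: cooperation gives 52 each period; deviation gives 78 once then 23 forever.
  52/(1−ρ) ≥ 78 + 23ρ/(1−ρ) ⇒ ρ ≥ 26/55.
Bloom: cooperation gives 58 each period; deviation gives 74 once then 36 forever.
  ρ ≥ 16/38 = 8/19.
Both must hold, so the binding constraint is Hazel's: ρ ≥ 26/55.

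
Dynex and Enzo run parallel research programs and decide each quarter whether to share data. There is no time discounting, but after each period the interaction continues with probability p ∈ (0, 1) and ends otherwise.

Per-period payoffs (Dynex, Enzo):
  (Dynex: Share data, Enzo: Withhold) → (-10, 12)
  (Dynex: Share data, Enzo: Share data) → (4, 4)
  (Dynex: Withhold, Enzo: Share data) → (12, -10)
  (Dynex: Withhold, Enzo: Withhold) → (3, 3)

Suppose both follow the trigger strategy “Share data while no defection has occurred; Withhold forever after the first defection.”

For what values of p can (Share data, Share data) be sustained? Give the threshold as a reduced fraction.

With no time discounting, the continuation probability p plays the role of the discount factor.
Grim-trigger IC: 4/(1−p) ≥ 12 + 3p/(1−p) ⇒ p ≥ (12−4)/(12−3) = 8/9.

8/9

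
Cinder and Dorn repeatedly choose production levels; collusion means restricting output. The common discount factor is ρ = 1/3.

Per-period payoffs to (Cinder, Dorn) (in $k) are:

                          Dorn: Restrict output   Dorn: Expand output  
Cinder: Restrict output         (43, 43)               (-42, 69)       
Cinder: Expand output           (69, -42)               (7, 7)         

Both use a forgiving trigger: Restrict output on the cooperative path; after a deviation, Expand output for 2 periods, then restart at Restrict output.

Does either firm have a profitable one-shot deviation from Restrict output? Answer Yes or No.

A one-shot deviation gives 69 now, then 7 for 2 periods, then back to 43.
Gain from deviating: (69−43) today; loss: (43−7) in each of the next 2 periods.
No-deviation condition: (43−7)(ρ+…+ρ^2) ≥ 69−43, i.e. ρ+…+ρ^2 ≥ 13/18.
At ρ = 1/3: ρ+…+ρ^2 = 0.4444 < 0.7222.
So cooperation is not sustainable.

Yes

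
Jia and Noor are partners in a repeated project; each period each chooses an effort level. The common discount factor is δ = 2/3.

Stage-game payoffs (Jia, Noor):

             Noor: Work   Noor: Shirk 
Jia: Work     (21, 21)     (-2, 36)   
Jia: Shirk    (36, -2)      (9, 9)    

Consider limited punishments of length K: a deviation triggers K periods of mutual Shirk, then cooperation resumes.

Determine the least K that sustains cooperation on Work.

3

Need Σ_{k=1}^{K} δ^k ≥ (36−21)/(21−9) = 1.2500 at δ = 2/3.
At K = 2 the sum is 1.1111 < 1.2500; at K = 3 it is 1.4074 ≥ 1.2500.
So the minimum punishment length is K = 3.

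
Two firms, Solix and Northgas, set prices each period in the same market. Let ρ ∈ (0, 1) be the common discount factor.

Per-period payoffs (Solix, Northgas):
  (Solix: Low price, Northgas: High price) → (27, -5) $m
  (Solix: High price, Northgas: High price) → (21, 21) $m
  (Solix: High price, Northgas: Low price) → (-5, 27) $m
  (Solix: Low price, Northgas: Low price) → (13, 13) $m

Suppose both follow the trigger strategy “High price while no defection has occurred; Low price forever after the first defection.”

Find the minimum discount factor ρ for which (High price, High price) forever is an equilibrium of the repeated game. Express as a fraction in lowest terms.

3/7

21/(1−ρ) ≥ 27 + 13ρ/(1−ρ)
21 ≥ 27 − 14ρ
ρ ≥ 6/14 = 3/7.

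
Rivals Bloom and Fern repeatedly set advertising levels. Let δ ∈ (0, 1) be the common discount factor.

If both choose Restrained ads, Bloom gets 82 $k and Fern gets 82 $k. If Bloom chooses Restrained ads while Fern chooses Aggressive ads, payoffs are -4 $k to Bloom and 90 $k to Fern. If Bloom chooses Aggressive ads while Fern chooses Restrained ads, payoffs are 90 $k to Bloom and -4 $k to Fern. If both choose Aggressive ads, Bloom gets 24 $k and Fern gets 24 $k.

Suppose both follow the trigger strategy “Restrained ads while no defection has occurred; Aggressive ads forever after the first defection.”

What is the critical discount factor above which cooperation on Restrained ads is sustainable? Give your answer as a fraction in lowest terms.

Cooperation forever yields 82 each period: 82/(1−δ).
Deviating yields 90 once, then 24 forever: 90 + 24δ/(1−δ).
No profitable deviation requires 82/(1−δ) ≥ 90 + 24δ/(1−δ).
Multiplying by (1−δ): 82 ≥ 90(1−δ) + 24δ = 90 − 66δ.
So 66δ ≥ 8, i.e. δ ≥ 8/66 = 4/33.

4/33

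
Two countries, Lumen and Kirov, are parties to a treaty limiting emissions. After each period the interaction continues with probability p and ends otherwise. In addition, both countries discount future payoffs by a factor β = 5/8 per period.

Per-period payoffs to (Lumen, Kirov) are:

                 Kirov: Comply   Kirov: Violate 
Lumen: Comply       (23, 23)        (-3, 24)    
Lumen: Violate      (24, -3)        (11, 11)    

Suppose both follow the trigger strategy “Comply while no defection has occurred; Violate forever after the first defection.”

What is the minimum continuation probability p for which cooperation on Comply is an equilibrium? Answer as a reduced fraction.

8/65

With continuation probability p and discount β, the effective per-period discount factor is βp.
Grim-trigger IC: βp ≥ (24−23)/(24−11) = 1/13.
So p ≥ (1/13)/(5/8) = 8/65.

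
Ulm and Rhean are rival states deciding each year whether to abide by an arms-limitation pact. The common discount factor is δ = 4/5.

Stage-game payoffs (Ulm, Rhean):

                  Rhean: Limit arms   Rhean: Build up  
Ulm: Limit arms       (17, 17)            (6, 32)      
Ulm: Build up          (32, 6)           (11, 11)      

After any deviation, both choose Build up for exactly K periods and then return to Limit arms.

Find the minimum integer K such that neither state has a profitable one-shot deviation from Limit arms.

IC: δ(1−δ^K)/(1−δ) ≥ (32−17)/(17−11) = 5/2.
With δ = 4/5: need 1 − δ^K ≥ 5/2·(1−4/5)/(4/5), i.e. δ^K ≤ 0.3750.
Since (4/5)^4 = 0.4096 and (4/5)^5 = 0.3277, the smallest such K is 5.

5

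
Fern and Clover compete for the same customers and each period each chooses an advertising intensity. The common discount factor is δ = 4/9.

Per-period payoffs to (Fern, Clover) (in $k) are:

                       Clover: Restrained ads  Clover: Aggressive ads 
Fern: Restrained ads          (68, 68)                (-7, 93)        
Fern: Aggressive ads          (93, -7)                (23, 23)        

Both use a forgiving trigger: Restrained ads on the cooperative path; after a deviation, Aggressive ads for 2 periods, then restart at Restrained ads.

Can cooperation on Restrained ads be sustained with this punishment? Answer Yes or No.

IC: δ+…+δ^2 ≥ (93−68)/(68−23) = 5/9.
At δ = 4/9: partial sum = 0.6420 ≥ 0.5556. Cooperation sustainable.

Yes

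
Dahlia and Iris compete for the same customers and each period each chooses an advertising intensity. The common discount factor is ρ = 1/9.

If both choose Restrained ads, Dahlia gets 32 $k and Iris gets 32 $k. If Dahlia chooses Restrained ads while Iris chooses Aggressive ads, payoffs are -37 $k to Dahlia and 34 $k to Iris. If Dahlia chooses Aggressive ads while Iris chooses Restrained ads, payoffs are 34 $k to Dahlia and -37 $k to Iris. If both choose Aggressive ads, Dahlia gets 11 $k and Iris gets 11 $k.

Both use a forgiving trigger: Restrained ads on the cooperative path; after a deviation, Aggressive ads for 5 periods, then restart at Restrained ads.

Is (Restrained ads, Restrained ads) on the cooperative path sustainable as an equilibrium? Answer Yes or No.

A one-shot deviation gives 34 now, then 11 for 5 periods, then back to 32.
Gain from deviating: (34−32) today; loss: (32−11) in each of the next 5 periods.
No-deviation condition: (32−11)(ρ+…+ρ^5) ≥ 34−32, i.e. ρ+…+ρ^5 ≥ 2/21.
At ρ = 1/9: ρ+…+ρ^5 = 0.1250 ≥ 0.0952.
So cooperation is sustainable.

Yes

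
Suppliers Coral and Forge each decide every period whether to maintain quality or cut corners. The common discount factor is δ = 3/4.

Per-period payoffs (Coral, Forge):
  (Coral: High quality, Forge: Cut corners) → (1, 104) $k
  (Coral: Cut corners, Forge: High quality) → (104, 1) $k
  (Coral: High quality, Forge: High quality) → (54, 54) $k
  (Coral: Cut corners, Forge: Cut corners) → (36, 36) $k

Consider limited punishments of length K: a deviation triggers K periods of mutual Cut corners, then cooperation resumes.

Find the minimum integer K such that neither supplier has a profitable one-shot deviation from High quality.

10

Need Σ_{k=1}^{K} δ^k ≥ (104−54)/(54−36) = 2.7778 at δ = 3/4.
At K = 9 the sum is 2.7747 < 2.7778; at K = 10 it is 2.8311 ≥ 2.7778.
So the minimum punishment length is K = 10.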